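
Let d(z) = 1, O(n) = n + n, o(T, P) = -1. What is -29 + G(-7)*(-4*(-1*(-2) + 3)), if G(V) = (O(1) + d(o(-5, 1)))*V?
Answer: 391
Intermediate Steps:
O(n) = 2*n
G(V) = 3*V (G(V) = (2*1 + 1)*V = (2 + 1)*V = 3*V)
-29 + G(-7)*(-4*(-1*(-2) + 3)) = -29 + (3*(-7))*(-4*(-1*(-2) + 3)) = -29 - (-84)*(2 + 3) = -29 - (-84)*5 = -29 - 21*(-20) = -29 + 420 = 391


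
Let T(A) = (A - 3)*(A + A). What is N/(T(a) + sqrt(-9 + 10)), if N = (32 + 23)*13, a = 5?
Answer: 715/21 ≈ 34.048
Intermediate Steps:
T(A) = 2*A*(-3 + A) (T(A) = (-3 + A)*(2*A) = 2*A*(-3 + A))
N = 715 (N = 55*13 = 715)
N/(T(a) + sqrt(-9 + 10)) = 715/(2*5*(-3 + 5) + sqrt(-9 + 10)) = 715/(2*5*2 + sqrt(1)) = 715/(20 + 1) = 715/21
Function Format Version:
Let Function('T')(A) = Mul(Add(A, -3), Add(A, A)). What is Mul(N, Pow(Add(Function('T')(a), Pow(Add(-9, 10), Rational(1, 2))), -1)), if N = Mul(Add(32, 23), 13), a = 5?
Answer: Rational(715, 21) ≈ 34.048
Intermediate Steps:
Function('T')(A) = Mul(2, A, Add(-3, A)) (Function('T')(A) = Mul(Add(-3, A), Mul(2, A)) = Mul(2, A, Add(-3, A)))
N = 715 (N = Mul(55, 13) = 715)
Mul(N, Pow(Add(Function('T')(a), Pow(Add(-9, 10), Rational(1, 2))), -1)) = Mul(715, Pow(Add(Mul(2, 5, Add(-3, 5)), Pow(Add(-9, 10), Rational(1, 2))), -1)) = Mul(715, Pow(Add(Mul(2, 5, 2), Pow(1, Rational(1, 2))), -1)) = Mul(715, Pow(Add(20, 1), -1)) = Mul(715, Pow(21, -1)) = Mul(715, Rational(1, 21)) = Rational(715, 21)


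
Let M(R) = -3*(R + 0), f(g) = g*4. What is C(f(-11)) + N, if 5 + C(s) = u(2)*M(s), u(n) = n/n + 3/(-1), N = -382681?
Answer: -382950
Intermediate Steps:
f(g) = 4*g
M(R) = -3*R
u(n) = -2 (u(n) = 1 + 3*(-1) = 1 - 3 = -2)
C(s) = -5 + 6*s (C(s) = -5 - (-6)*s = -5 + 6*s)
C(f(-11)) + N = (-5 + 6*(4*(-11))) - 382681 = (-5 + 6*(-44)) - 382681 = (-5 - 264) - 382681 = -269 - 382681 = -382950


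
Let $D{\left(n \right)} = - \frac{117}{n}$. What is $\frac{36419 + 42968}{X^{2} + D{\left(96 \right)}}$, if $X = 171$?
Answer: $\frac{2540384}{935673} \approx 2.715$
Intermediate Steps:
$\frac{36419 + 42968}{X^{2} + D{\left(96 \right)}} = \frac{36419 + 42968}{171^{2} - \frac{117}{96}} = \frac{79387}{29241 - \frac{39}{32}} = \frac{79387}{\frac{935673}{32}} = 79387 \cdot \frac{32}{935673} = \frac{2540384}{935673}$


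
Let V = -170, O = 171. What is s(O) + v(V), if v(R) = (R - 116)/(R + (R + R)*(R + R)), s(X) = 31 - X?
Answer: -8080243/57715 ≈ -140.00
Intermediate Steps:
v(R) = (-116 + R)/(R + 4*R**2) (v(R) = (-116 + R)/(R + (2*R)*(2*R)) = (-116 + R)/(R + 4*R**2))
s(O) + v(V) = (31 - 1*171) + (-116 - 170)/((-170)*(1 + 4*(-170))) = (31 - 171) - 1/170*(-286)/(1 - 680) = -140 - 1/170*(-286)/(-679) = -140 - 1/170*(-1/679)*(-286) = -140 - 143/57715 = -8080243/57715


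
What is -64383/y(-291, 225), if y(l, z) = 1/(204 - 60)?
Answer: -9271152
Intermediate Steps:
y(l, z) = 1/144
-64383/y(-291, 225) = -64383/1/144 = -64383*144 = -9271152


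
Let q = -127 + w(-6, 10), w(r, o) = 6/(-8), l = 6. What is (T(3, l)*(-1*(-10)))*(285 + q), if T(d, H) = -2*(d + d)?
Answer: -18870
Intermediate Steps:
w(r, o) = -3/4 (w(r, o) = 6*(-1/8) = -3/4)
T(d, H) = -4*d
q = -511/4 (q = -127 - 3/4 = -511/4 ≈ -127.75)
(T(3, l)*(-1*(-10)))*(285 + q) = ((-4*3)*(-1*(-10)))*(285 - 511/4) = -12*10*(629/4) = -120*629/4 = -18870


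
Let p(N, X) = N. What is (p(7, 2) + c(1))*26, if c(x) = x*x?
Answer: 208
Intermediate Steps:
c(x) = x**2
(p(7, 2) + c(1))*26 = (7 + 1**2)*26 = (7 + 1)*26 = 8*26 = 208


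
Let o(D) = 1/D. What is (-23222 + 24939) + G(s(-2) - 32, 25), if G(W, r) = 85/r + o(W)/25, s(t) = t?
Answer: 1462339/850 ≈ 1720.4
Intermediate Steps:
G(W, r) = 85/r + 1/(25*W) (G(W, r) = 85/r + 1/(W*25) = 85/r + (1/25)/W = 85/r + 1/(25*W))
(-23222 + 24939) + G(s(-2) - 32, 25) = (-23222 + 24939) + (85/25 + 1/(25*(-2 - 32))) = 1717 + (85*(1/25) + (1/25)/(-34)) = 1717 + (17/5 + (1/25)*(-1/34)) = 1717 + (17/5 - 1/850) = 1717 + 2889/850 = 1462339/850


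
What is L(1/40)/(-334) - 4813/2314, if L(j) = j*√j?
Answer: -4813/2314 - √10/267200 ≈ -2.0800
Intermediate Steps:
L(j) = j^(3/2)
L(1/40)/(-334) - 4813/2314 = (1/40)^(3/2)/(-334) - 4813/2314 = (1*(1/40))^(3/2)*(-1/334) - 4813*1/2314 = (1/40)^(3/2)*(-1/334) - 4813/2314 = (√10/800)*(-1/334) - 4813/2314 = -√10/267200 - 4813/2314 = -4813/2314 - √10/267200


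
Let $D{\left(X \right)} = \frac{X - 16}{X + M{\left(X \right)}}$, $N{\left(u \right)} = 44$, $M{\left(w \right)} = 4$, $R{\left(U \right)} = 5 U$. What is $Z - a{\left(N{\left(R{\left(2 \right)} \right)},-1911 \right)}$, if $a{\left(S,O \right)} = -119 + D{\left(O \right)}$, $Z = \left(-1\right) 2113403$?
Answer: $- \frac{4030034515}{1907} \approx -2.1133 \cdot 10^{6}$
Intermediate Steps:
$Z = -2113403$
$D{\left(X \right)} = \frac{-16 + X}{4 + X}$ ($D{\left(X \right)} = \frac{X - 16}{X + 4} = \frac{-16 + X}{4 + X}$)
$a{\left(S,O \right)} = -119 + \frac{-16 + O}{4 + O}$
$Z - a{\left(N{\left(R{\left(2 \right)} \right)},-1911 \right)} = -2113403 - \frac{2 \left(-246 - -112749\right)}{4 - 1911} = -2113403 - \frac{2 \left(-246 + 112749\right)}{-1907} = -2113403 - 2 \left(- \frac{1}{1907}\right) 112503 = -2113403 - - \frac{225006}{1907} = -2113403 + \frac{225006}{1907} = - \frac{4030034515}{1907}$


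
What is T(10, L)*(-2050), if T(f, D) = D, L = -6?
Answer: 12300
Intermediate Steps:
T(10, L)*(-2050) = -6*(-2050) = 12300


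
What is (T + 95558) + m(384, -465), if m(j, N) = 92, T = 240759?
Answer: 336409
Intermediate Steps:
(T + 95558) + m(384, -465) = (240759 + 95558) + 92 = 336317 + 92 = 336409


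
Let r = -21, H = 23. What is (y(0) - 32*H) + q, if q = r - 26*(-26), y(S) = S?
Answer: -81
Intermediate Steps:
q = 655 (q = -21 - 26*(-26) = -21 + 676 = 655)
(y(0) - 32*H) + q = (0 - 32*23) + 655 = (0 - 736) + 655 = -736 + 655 = -81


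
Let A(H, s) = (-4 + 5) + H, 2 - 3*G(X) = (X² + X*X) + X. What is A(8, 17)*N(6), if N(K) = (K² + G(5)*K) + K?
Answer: -576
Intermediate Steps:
G(X) = ⅔ - 2*X²/3 - X/3 (G(X) = ⅔ - ((X² + X*X) + X)/3 = ⅔ - ((X² + X²) + X)/3 = ⅔ - (2*X² + X)/3 = ⅔ - (X + 2*X²)/3 = ⅔ + (-2*X²/3 - X/3) = ⅔ - 2*X²/3 - X/3)
N(K) = K² - 50*K/3 (N(K) = (K² + (⅔ - ⅔*5² - ⅓*5)*K) + K = (K² + (⅔ - ⅔*25 - 5/3)*K) + K = (K² + (⅔ - 50/3 - 5/3)*K) + K = (K² - 53*K/3) + K = K² - 50*K/3)
A(H, s) = 1 + H
A(8, 17)*N(6) = (1 + 8)*((⅓)*6*(-50 + 3*6)) = 9*((⅓)*6*(-50 + 18)) = 9*((⅓)*6*(-32)) = 9*(-64) = -576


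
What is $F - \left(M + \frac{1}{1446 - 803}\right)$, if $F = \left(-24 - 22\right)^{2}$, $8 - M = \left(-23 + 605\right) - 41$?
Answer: $\frac{1703306}{643} \approx 2649.0$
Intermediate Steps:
$M = -533$ ($M = 8 - \left(\left(-23 + 605\right) - 41\right) = 8 - \left(582 - 41\right) = 8 - 541 = -533$)
$F = 2116$ ($F = \left(-46\right)^{2} = 2116$)
$F - \left(M + \frac{1}{1446 - 803}\right) = 2116 - \left(-533 + \frac{1}{1446 - 803}\right) = 2116 - \left(-533 + \frac{1}{643}\right) = 2116 - - \frac{342718}{643} = 2116 + \frac{342718}{643} = \frac{1703306}{643}$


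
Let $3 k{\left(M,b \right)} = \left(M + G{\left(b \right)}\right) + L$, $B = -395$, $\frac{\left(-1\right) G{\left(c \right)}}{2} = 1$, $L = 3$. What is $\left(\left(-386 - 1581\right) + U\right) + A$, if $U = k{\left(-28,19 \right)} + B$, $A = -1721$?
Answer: $-4092$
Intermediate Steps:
$G{\left(c \right)} = -2$ ($G{\left(c \right)} = \left(-2\right) 1 = -2$)
$k{\left(M,b \right)} = \frac{1}{3} + \frac{M}{3}$ ($k{\left(M,b \right)} = \frac{\left(M - 2\right) + 3}{3} = \frac{\left(-2 + M\right) + 3}{3} = \frac{1 + M}{3} = \frac{1}{3} + \frac{M}{3}$)
$U = -404$ ($U = \left(\frac{1}{3} + \frac{1}{3} \left(-28\right)\right) - 395 = \left(\frac{1}{3} - \frac{28}{3}\right) - 395 = -9 - 395 = -404$)
$\left(\left(-386 - 1581\right) + U\right) + A = \left(\left(-386 - 1581\right) - 404\right) - 1721 = \left(-1967 - 404\right) - 1721 = -2371 - 1721 = -4092$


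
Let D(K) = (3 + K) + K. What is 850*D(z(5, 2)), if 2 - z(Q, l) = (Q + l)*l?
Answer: -17850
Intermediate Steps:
z(Q, l) = 2 - l*(Q + l) (z(Q, l) = 2 - (Q + l)*l = 2 - l*(Q + l))
D(K) = 3 + 2*K
850*D(z(5, 2)) = 850*(3 + 2*(2 - 1*2² - 1*5*2)) = 850*(3 + 2*(2 - 1*4 - 10)) = 850*(3 + 2*(2 - 4 - 10)) = 850*(3 + 2*(-12)) = 850*(3 - 24) = 850*(-21) = -17850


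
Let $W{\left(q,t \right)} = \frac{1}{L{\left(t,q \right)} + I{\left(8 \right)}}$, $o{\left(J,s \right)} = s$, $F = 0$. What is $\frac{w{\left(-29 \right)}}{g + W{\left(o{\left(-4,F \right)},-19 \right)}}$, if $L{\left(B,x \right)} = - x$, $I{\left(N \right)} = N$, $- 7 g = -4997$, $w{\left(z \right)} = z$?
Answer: $- \frac{1624}{39983} \approx -0.040617$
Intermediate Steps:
$g = \frac{4997}{7}$ ($g = \left(- \frac{1}{7}\right) \left(-4997\right) = \frac{4997}{7} \approx 713.86$)
$W{\left(q,t \right)} = \frac{1}{8 - q}$ ($W{\left(q,t \right)} = \frac{1}{- q + 8} = \frac{1}{8 - q}$)
$\frac{w{\left(-29 \right)}}{g + W{\left(o{\left(-4,F \right)},-19 \right)}} = - \frac{29}{\frac{4997}{7} - \frac{1}{-8 + 0}} = - \frac{29}{\frac{4997}{7} - \frac{1}{-8}} = - \frac{29}{\frac{4997}{7} - - \frac{1}{8}} = - \frac{29}{\frac{4997}{7} + \frac{1}{8}} = - \frac{29}{\frac{39983}{56}} = \left(-29\right) \frac{56}{39983} = - \frac{1624}{39983}$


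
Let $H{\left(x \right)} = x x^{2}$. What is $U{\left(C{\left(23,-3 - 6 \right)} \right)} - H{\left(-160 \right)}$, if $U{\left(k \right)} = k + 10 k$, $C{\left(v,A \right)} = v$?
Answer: $4096253$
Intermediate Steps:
$H{\left(x \right)} = x^{3}$
$U{\left(k \right)} = 11 k$
$U{\left(C{\left(23,-3 - 6 \right)} \right)} - H{\left(-160 \right)} = 11 \cdot 23 - \left(-160\right)^{3} = 253 - -4096000 = 253 + 4096000 = 4096253$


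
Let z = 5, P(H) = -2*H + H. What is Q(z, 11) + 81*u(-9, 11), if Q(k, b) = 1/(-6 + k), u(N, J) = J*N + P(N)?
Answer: -7291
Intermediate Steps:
P(H) = -H
u(N, J) = -N + J*N (u(N, J) = J*N - N = -N + J*N)
Q(z, 11) + 81*u(-9, 11) = 1/(-6 + 5) + 81*(-9*(-1 + 11)) = 1/(-1) + 81*(-9*10) = -1 + 81*(-90) = -1 - 7290 = -7291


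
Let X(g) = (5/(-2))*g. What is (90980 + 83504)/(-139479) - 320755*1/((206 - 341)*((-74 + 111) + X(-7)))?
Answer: 5793976082/136828899 ≈ 42.345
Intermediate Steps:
X(g) = -5*g/2 (X(g) = (5*(-1/2))*g = -5*g/2)
(90980 + 83504)/(-139479) - 320755*1/((206 - 341)*((-74 + 111) + X(-7))) = (90980 + 83504)/(-139479) - 320755*1/((206 - 341)*((-74 + 111) - 5/2*(-7))) = 174484*(-1/139479) - 320755*(-1/(135*(37 + 35/2))) = -174484/139479 - 320755/((-135*109/2)) = -174484/139479 - 320755/(-14715/2) = -174484/139479 - 320755*(-2/14715) = -174484/139479 + 128302/2943 = 5793976082/136828899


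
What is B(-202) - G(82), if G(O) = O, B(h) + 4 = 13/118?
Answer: -10135/118 ≈ -85.890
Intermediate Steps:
B(h) = -459/118 (B(h) = -4 + 13/118 = -459/118)
B(-202) - G(82) = -459/118 - 1*82 = -459/118 - 82 = -10135/118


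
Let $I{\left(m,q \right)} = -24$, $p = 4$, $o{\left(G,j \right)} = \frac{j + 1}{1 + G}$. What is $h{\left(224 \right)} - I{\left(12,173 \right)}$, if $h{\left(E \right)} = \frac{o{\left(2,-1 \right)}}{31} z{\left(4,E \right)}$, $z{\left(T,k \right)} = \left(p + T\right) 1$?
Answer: $24$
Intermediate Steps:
$o{\left(G,j \right)} = \frac{1 + j}{1 + G}$
$z{\left(T,k \right)} = 4 + T$ ($z{\left(T,k \right)} = \left(4 + T\right) 1 = 4 + T$)
$h{\left(E \right)} = 0$ ($h{\left(E \right)} = \frac{\frac{1}{1 + 2} \left(1 - 1\right)}{31} \left(4 + 4\right) = \frac{1}{3} \cdot 0 \cdot \frac{1}{31} \cdot 8 = 0 \cdot \frac{1}{31} \cdot 8 = 0 \cdot 8 = 0$)
$h{\left(224 \right)} - I{\left(12,173 \right)} = 0 - -24 = 0 + 24 = 24$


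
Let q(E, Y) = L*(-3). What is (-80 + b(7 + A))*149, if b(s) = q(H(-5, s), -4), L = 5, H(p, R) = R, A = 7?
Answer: -14155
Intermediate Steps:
q(E, Y) = -15 (q(E, Y) = 5*(-3) = -15)
b(s) = -15
(-80 + b(7 + A))*149 = (-80 - 15)*149 = -95*149 = -14155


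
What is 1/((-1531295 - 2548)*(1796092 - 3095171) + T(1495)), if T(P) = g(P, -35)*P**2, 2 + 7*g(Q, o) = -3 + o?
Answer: 7/13947993213179 ≈ 5.0186e-13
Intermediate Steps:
g(Q, o) = -5/7 + o/7 (g(Q, o) = -2/7 + (-3 + o)/7 = -2/7 + (-3/7 + o/7) = -5/7 + o/7)
T(P) = -40*P**2/7 (T(P) = (-5/7 + (1/7)*(-35))*P**2 = (-5/7 - 5)*P**2 = -40*P**2/7)
1/((-1531295 - 2548)*(1796092 - 3095171) + T(1495)) = 1/((-1531295 - 2548)*(1796092 - 3095171) - 40/7*1495**2) = 1/(-1533843*(-1299079) - 40/7*2235025) = 1/(1992583230597 - 89401000/7) = 1/(13947993213179/7) = 7/13947993213179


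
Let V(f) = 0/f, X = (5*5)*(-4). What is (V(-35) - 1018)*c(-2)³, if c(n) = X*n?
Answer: -8144000000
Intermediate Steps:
X = -100 (X = 25*(-4) = -100)
V(f) = 0
c(n) = -100*n
(V(-35) - 1018)*c(-2)³ = (0 - 1018)*(-100*(-2))³ = -1018*200³ = -1018*8000000 = -8144000000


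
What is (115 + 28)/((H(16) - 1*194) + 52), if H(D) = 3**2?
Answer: -143/133 ≈ -1.0752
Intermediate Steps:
H(D) = 9
(115 + 28)/((H(16) - 1*194) + 52) = (115 + 28)/((9 - 1*194) + 52) = 143/((9 - 194) + 52) = 143/(-185 + 52) = 143/(-133) = 143*(-1/133) = -143/133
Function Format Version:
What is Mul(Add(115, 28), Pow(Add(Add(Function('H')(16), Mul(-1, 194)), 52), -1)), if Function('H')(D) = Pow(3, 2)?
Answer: Rational(-143, 133) ≈ -1.0752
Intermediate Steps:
Function('H')(D) = 9
Mul(Add(115, 28), Pow(Add(Add(Function('H')(16), Mul(-1, 194)), 52), -1)) = Mul(Add(115, 28), Pow(Add(Add(9, Mul(-1, 194)), 52), -1)) = Mul(143, Pow(Add(Add(9, -194), 52), -1)) = Mul(143, Pow(Add(-185, 52), -1)) = Mul(143, Pow(-133, -1)) = Mul(143, Rational(-1, 133)) = Rational(-143, 133)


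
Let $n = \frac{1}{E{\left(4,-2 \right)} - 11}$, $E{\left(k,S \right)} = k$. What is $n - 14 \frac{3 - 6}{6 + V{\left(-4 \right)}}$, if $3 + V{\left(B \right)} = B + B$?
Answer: $- \frac{299}{35} \approx -8.5429$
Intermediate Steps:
$V{\left(B \right)} = -3 + 2 B$ ($V{\left(B \right)} = -3 + \left(B + B\right) = -3 + 2 B$)
$n = - \frac{1}{7}$ ($n = \frac{1}{4 - 11} = \frac{1}{-7} = - \frac{1}{7} \approx -0.14286$)
$n - 14 \frac{3 - 6}{6 + V{\left(-4 \right)}} = - \frac{1}{7} - 14 \frac{3 - 6}{6 + \left(-3 + 2 \left(-4\right)\right)} = - \frac{1}{7} - 14 \left(- \frac{3}{6 - 11}\right) = - \frac{1}{7} - 14 \left(- \frac{3}{-5}\right) = - \frac{1}{7} - 14 \left(\left(-3\right) \left(- \frac{1}{5}\right)\right) = - \frac{1}{7} - \frac{42}{5} = - \frac{299}{35}$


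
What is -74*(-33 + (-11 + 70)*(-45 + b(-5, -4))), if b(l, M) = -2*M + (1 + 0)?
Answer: 159618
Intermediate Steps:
b(l, M) = 1 - 2*M (b(l, M) = -2*M + 1 = 1 - 2*M)
-74*(-33 + (-11 + 70)*(-45 + b(-5, -4))) = -74*(-33 + (-11 + 70)*(-45 + (1 - 2*(-4)))) = -74*(-33 + 59*(-45 + (1 + 8))) = -74*(-33 + 59*(-45 + 9)) = -74*(-33 + 59*(-36)) = -74*(-33 - 2124) = -74*(-2157) = 159618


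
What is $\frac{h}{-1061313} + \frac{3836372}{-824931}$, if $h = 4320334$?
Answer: $- \frac{2545189641130}{291836664801} \approx -8.7213$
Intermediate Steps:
$\frac{h}{-1061313} + \frac{3836372}{-824931} = \frac{4320334}{-1061313} + \frac{3836372}{-824931} = 4320334 \left(- \frac{1}{1061313}\right) + 3836372 \left(- \frac{1}{824931}\right) = - \frac{4320334}{1061313} - \frac{3836372}{824931} = - \frac{2545189641130}{291836664801}$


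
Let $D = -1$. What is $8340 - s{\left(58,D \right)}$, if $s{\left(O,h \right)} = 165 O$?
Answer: $-1230$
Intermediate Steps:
$8340 - s{\left(58,D \right)} = 8340 - 165 \cdot 58 = 8340 - 9570 = -1230$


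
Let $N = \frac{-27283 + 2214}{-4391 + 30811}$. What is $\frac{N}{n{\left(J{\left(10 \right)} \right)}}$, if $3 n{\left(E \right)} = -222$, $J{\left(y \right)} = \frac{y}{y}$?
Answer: $\frac{25069}{1955080} \approx 0.012822$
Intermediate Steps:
$J{\left(y \right)} = 1$
$n{\left(E \right)} = -74$ ($n{\left(E \right)} = \frac{1}{3} \left(-222\right) = -74$)
$N = - \frac{25069}{26420} \approx -0.94886$
$\frac{N}{n{\left(J{\left(10 \right)} \right)}} = - \frac{25069}{26420 \left(-74\right)} = \left(- \frac{25069}{26420}\right) \left(- \frac{1}{74}\right) = \frac{25069}{1955080}$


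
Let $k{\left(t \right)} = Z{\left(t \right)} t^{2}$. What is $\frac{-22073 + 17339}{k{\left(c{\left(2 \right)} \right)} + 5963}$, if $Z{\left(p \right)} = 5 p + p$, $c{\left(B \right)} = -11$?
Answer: $\frac{4734}{2023} \approx 2.3401$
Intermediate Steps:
$Z{\left(p \right)} = 6 p$
$k{\left(t \right)} = 6 t^{3}$ ($k{\left(t \right)} = 6 t t^{2} = 6 t^{3}$)
$\frac{-22073 + 17339}{k{\left(c{\left(2 \right)} \right)} + 5963} = \frac{-22073 + 17339}{6 \left(-11\right)^{3} + 5963} = - \frac{4734}{6 \left(-1331\right) + 5963} = - \frac{4734}{-7986 + 5963} = - \frac{4734}{-2023} = \left(-4734\right) \left(- \frac{1}{2023}\right) = \frac{4734}{2023}$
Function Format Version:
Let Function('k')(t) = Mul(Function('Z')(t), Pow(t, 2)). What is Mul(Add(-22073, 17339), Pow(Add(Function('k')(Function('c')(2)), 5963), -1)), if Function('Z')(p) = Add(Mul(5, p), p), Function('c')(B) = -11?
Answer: Rational(4734, 2023) ≈ 2.3401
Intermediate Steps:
Function('Z')(p) = Mul(6, p)
Function('k')(t) = Mul(6, Pow(t, 3)) (Function('k')(t) = Mul(Mul(6, t), Pow(t, 2)) = Mul(6, Pow(t, 3)))
Mul(Add(-22073, 17339), Pow(Add(Function('k')(Function('c')(2)), 5963), -1)) = Mul(Add(-22073, 17339), Pow(Add(Mul(6, Pow(-11, 3)), 5963), -1)) = Mul(-4734, Pow(Add(Mul(6, -1331), 5963), -1)) = Mul(-4734, Pow(Add(-7986, 5963), -1)) = Mul(-4734, Pow(-2023, -1)) = Mul(-4734, Rational(-1, 2023)) = Rational(4734, 2023)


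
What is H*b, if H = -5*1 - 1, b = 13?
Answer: -78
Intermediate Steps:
H = -6 (H = -5 - 1 = -6)
H*b = -6*13 = -78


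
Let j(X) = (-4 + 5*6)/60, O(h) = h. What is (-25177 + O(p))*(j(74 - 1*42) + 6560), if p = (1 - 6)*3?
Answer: -2479056548/15 ≈ -1.6527e+8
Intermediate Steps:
p = -15 (p = -5*3 = -15)
j(X) = 13/30 (j(X) = (-4 + 30)*(1/60) = 26*(1/60) = 13/30)
(-25177 + O(p))*(j(74 - 1*42) + 6560) = (-25177 - 15)*(13/30 + 6560) = -25192*196813/30 = -2479056548/15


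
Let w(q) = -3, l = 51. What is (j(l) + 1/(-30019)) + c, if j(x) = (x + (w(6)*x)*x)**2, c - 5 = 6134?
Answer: 1804131183216/30019 ≈ 6.0100e+7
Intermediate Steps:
c = 6139 (c = 5 + 6134 = 6139)
j(x) = (x - 3*x**2)**2 (j(x) = (x + (-3*x)*x)**2 = (x - 3*x**2)**2)
(j(l) + 1/(-30019)) + c = (51**2*(1 - 3*51)**2 + 1/(-30019)) + 6139 = (2601*(1 - 153)**2 - 1/30019) + 6139 = (2601*(-152)**2 - 1/30019) + 6139 = (2601*23104 - 1/30019) + 6139 = (60093504 - 1/30019) + 6139 = 1803946896575/30019 + 6139 = 1804131183216/30019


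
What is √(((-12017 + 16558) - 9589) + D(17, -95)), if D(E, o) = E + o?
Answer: I*√5126 ≈ 71.596*I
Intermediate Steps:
√(((-12017 + 16558) - 9589) + D(17, -95)) = √(((-12017 + 16558) - 9589) + (17 - 95)) = √((4541 - 9589) - 78) = √(-5048 - 78) = √(-5126) = I*√5126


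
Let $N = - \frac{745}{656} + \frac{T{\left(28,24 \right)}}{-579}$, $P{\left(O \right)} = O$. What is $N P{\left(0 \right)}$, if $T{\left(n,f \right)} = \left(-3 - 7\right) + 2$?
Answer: $0$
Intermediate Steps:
$T{\left(n,f \right)} = -8$ ($T{\left(n,f \right)} = -10 + 2 = -8$)
$N = - \frac{426107}{379824}$ ($N = - \frac{745}{656} - \frac{8}{-579} = \left(-745\right) \frac{1}{656} - - \frac{8}{579} = - \frac{745}{656} + \frac{8}{579} = - \frac{426107}{379824} \approx -1.1219$)
$N P{\left(0 \right)} = \left(- \frac{426107}{379824}\right) 0 = 0$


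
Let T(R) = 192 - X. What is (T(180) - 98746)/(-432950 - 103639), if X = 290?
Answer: 32948/178863 ≈ 0.18421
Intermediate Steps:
T(R) = -98 (T(R) = 192 - 1*290 = 192 - 290 = -98)
(T(180) - 98746)/(-432950 - 103639) = (-98 - 98746)/(-432950 - 103639) = -98844/(-536589) = -98844*(-1/536589) = 32948/178863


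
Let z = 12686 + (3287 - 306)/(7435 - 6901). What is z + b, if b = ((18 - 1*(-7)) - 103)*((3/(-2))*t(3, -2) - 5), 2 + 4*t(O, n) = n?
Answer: 6923087/534 ≈ 12965.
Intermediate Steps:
t(O, n) = -½ + n/4
b = 273 (b = ((18 - 1*(-7)) - 103)*((3/(-2))*(-½ + (¼)*(-2)) - 5) = ((18 + 7) - 103)*((3*(-½))*(-½ - ½) - 5) = (25 - 103)*(-3/2*(-1) - 5) = -78*(3/2 - 5) = -78*(-7/2) = 273)
z = 6777305/534 (z = 12686 + 2981/534 = 6777305/534 ≈ 12692.)
z + b = 6777305/534 + 273 = 6923087/534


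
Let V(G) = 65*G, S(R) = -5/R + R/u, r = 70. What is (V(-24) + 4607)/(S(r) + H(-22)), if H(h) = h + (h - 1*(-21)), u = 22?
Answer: -469238/3063 ≈ -153.20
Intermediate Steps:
H(h) = 21 + 2*h (H(h) = h + (h + 21) = h + (21 + h) = 21 + 2*h)
S(R) = -5/R + R/22
(V(-24) + 4607)/(S(r) + H(-22)) = (65*(-24) + 4607)/((-5/70 + (1/22)*70) + (21 + 2*(-22))) = (-1560 + 4607)/((-5*1/70 + 35/11) + (21 - 44)) = 3047/((-1/14 + 35/11) - 23) = 3047/(479/154 - 23) = 3047/(-3063/154) = 3047*(-154/3063) = -469238/3063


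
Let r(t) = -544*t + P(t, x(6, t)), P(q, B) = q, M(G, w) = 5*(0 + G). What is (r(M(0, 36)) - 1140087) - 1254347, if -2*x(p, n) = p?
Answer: -2394434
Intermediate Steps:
M(G, w) = 5*G
x(p, n) = -p/2
r(t) = -543*t (r(t) = -544*t + t = -543*t)
(r(M(0, 36)) - 1140087) - 1254347 = (-2715*0 - 1140087) - 1254347 = (-543*0 - 1140087) - 1254347 = (0 - 1140087) - 1254347 = -1140087 - 1254347 = -2394434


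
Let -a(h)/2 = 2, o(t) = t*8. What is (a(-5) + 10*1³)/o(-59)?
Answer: -3/236 ≈ -0.012712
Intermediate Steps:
o(t) = 8*t
a(h) = -4 (a(h) = -2*2 = -4)
(a(-5) + 10*1³)/o(-59) = (-4 + 10*1³)/((8*(-59))) = (-4 + 10*1)/(-472) = (-4 + 10)*(-1/472) = 6*(-1/472) = -3/236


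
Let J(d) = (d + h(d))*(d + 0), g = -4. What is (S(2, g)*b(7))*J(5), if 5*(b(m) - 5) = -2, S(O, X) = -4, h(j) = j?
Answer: -920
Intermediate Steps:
b(m) = 23/5 (b(m) = 5 + (⅕)*(-2) = 5 - ⅖ = 23/5)
J(d) = 2*d² (J(d) = (d + d)*(d + 0) = (2*d)*d = 2*d²)
(S(2, g)*b(7))*J(5) = (-4*23/5)*(2*5²) = -184*25/5 = -92/5*50 = -920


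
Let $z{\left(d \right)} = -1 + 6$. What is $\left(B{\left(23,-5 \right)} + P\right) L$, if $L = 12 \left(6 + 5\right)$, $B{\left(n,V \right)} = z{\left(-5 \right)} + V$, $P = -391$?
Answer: $-51612$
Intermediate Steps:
$z{\left(d \right)} = 5$
$B{\left(n,V \right)} = 5 + V$
$L = 132$ ($L = 12 \cdot 11 = 132$)
$\left(B{\left(23,-5 \right)} + P\right) L = \left(\left(5 - 5\right) - 391\right) 132 = \left(0 - 391\right) 132 = \left(-391\right) 132 = -51612$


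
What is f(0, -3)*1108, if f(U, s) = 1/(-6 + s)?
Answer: -1108/9 ≈ -123.11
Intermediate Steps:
f(0, -3)*1108 = 1108/(-6 - 3) = 1108/(-9) = -⅑*1108 = -1108/9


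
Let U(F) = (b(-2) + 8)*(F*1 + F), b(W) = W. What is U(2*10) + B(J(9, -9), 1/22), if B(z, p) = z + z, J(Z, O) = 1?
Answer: 242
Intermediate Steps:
B(z, p) = 2*z
U(F) = 12*F (U(F) = (-2 + 8)*(F*1 + F) = 6*(F + F) = 6*(2*F) = 12*F)
U(2*10) + B(J(9, -9), 1/22) = 12*(2*10) + 2*1 = 12*20 + 2 = 240 + 2 = 242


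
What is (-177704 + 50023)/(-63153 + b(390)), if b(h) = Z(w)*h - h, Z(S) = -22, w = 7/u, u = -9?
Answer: 127681/72123 ≈ 1.7703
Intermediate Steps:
w = -7/9 (w = 7/(-9) = 7*(-1/9) = -7/9 ≈ -0.77778)
b(h) = -23*h (b(h) = -22*h - h = -23*h)
(-177704 + 50023)/(-63153 + b(390)) = (-177704 + 50023)/(-63153 - 23*390) = -127681/(-63153 - 8970) = -127681/(-72123) = -127681*(-1/72123) = 127681/72123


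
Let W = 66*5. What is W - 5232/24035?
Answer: 7926318/24035 ≈ 329.78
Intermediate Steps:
W = 330
W - 5232/24035 = 330 - 5232/24035 = 7926318/24035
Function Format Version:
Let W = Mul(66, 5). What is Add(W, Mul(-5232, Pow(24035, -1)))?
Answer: Rational(7926318, 24035) ≈ 329.78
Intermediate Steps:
W = 330
Add(W, Mul(-5232, Pow(24035, -1))) = Add(330, Mul(-5232, Pow(24035, -1))) = Add(330, Mul(-5232, Rational(1, 24035))) = Add(330, Rational(-5232, 24035)) = Rational(7926318, 24035)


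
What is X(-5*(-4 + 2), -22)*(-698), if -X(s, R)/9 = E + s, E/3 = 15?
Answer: 345510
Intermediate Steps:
E = 45 (E = 3*15 = 45)
X(s, R) = -405 - 9*s (X(s, R) = -9*(45 + s) = -405 - 9*s)
X(-5*(-4 + 2), -22)*(-698) = (-405 - (-45)*(-4 + 2))*(-698) = (-405 - (-45)*(-2))*(-698) = (-405 - 9*10)*(-698) = (-405 - 90)*(-698) = -495*(-698) = 345510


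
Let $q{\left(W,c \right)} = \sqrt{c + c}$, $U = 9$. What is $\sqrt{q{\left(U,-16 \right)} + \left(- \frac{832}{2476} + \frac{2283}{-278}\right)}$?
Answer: $\frac{\sqrt{-253132794082 + 118448858896 i \sqrt{2}}}{172082} \approx 0.92256 + 3.0658 i$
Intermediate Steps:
$q{\left(W,c \right)} = \sqrt{2} \sqrt{c}$ ($q{\left(W,c \right)} = \sqrt{2 c} = \sqrt{2} \sqrt{c}$)
$\sqrt{q{\left(U,-16 \right)} + \left(- \frac{832}{2476} + \frac{2283}{-278}\right)} = \sqrt{\sqrt{2} \sqrt{-16} + \left(- \frac{832}{2476} + \frac{2283}{-278}\right)} = \sqrt{\sqrt{2} \cdot 4 i + \left(\left(-832\right) \frac{1}{2476} + 2283 \left(- \frac{1}{278}\right)\right)} = \sqrt{4 i \sqrt{2} - \frac{1471001}{172082}} = \sqrt{- \frac{1471001}{172082} + 4 i \sqrt{2}}$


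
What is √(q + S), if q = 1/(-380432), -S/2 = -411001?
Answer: 3*√826160568760839/95108 ≈ 906.64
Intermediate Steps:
S = 822002 (S = -2*(-411001) = 822002)
q = -1/380432 ≈ -2.6286e-6
√(q + S) = √(-1/380432 + 822002) = √(312715864863/380432) = 3*√826160568760839/95108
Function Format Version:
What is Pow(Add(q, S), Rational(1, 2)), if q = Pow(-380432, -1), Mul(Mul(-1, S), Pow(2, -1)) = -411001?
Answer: Mul(Rational(3, 95108), Pow(826160568760839, Rational(1, 2))) ≈ 906.64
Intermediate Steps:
S = 822002 (S = Mul(-2, -411001) = 822002)
q = Rational(-1, 380432) ≈ -2.6286e-6
Pow(Add(q, S), Rational(1, 2)) = Pow(Add(Rational(-1, 380432), 822002), Rational(1, 2)) = Pow(Rational(312715864863, 380432), Rational(1, 2)) = Mul(Rational(3, 95108), Pow(826160568760839, Rational(1, 2)))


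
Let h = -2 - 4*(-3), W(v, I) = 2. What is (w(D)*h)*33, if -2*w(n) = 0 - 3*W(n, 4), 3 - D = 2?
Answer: 990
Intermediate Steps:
D = 1 (D = 3 - 1*2 = 3 - 2 = 1)
w(n) = 3 (w(n) = -(0 - 3*2)/2 = -(0 - 6)/2 = -½*(-6) = 3)
h = 10 (h = -2 + 12 = 10)
(w(D)*h)*33 = (3*10)*33 = 30*33 = 990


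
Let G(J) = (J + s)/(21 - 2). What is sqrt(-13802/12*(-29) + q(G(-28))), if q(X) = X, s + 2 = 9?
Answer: 5*sqrt(17338602)/114 ≈ 182.63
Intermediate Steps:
s = 7 (s = -2 + 9 = 7)
G(J) = 7/19 + J/19 (G(J) = (J + 7)/(21 - 2) = (7 + J)/19 = (7 + J)*(1/19) = 7/19 + J/19)
sqrt(-13802/12*(-29) + q(G(-28))) = sqrt(-13802/12*(-29) + (7/19 + (1/19)*(-28))) = sqrt(-13802/12*(-29) + (7/19 - 28/19)) = sqrt(-134*103/12*(-29) - 21/19) = sqrt(-6901/6*(-29) - 21/19) = sqrt(200129/6 - 21/19) = sqrt(3802325/114) = 5*sqrt(17338602)/114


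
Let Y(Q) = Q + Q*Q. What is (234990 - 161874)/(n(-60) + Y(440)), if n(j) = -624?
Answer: 6093/16118 ≈ 0.37802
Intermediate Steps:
Y(Q) = Q + Q²
(234990 - 161874)/(n(-60) + Y(440)) = (234990 - 161874)/(-624 + 440*(1 + 440)) = 73116/(-624 + 440*441) = 73116/(-624 + 194040) = 73116/193416 = 73116*(1/193416) = 6093/16118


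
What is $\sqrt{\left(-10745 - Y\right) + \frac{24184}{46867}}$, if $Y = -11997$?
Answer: $\frac{2 \sqrt{687792768539}}{46867} \approx 35.391$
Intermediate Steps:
$\sqrt{\left(-10745 - Y\right) + \frac{24184}{46867}} = \sqrt{\left(-10745 - -11997\right) + \frac{24184}{46867}} = \sqrt{\left(-10745 + 11997\right) + 24184 \cdot \frac{1}{46867}} = \sqrt{1252 + \frac{24184}{46867}} = \sqrt{\frac{58701668}{46867}} = \frac{2 \sqrt{687792768539}}{46867}$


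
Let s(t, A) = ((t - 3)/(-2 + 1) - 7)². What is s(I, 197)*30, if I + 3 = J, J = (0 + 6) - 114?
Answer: 343470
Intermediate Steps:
J = -108 (J = 6 - 114 = -108)
I = -111 (I = -3 - 108 = -111)
s(t, A) = (-4 - t)² (s(t, A) = ((-3 + t)/(-1) - 7)² = ((-3 + t)*(-1) - 7)² = ((3 - t) - 7)² = (-4 - t)²)
s(I, 197)*30 = (4 - 111)²*30 = (-107)²*30 = 11449*30 = 343470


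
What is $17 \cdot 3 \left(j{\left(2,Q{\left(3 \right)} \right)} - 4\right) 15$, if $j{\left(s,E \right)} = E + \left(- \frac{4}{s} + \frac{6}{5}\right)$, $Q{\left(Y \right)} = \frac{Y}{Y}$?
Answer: $-2907$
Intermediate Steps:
$Q{\left(Y \right)} = 1$
$j{\left(s,E \right)} = \frac{6}{5} + E - \frac{4}{s}$ ($j{\left(s,E \right)} = E + \left(- \frac{4}{s} + 6 \cdot \frac{1}{5}\right) = E + \left(- \frac{4}{s} + \frac{6}{5}\right) = E + \left(\frac{6}{5} - \frac{4}{s}\right) = \frac{6}{5} + E - \frac{4}{s}$)
$17 \cdot 3 \left(j{\left(2,Q{\left(3 \right)} \right)} - 4\right) 15 = 17 \cdot 3 \left(\left(\frac{6}{5} + 1 - \frac{4}{2}\right) - 4\right) 15 = 17 \cdot 3 \left(\left(\frac{6}{5} + 1 - 2\right) - 4\right) 15 = 17 \cdot 3 \left(\frac{1}{5} - 4\right) 15 = 17 \cdot 3 \left(- \frac{19}{5}\right) 15 = 17 \left(- \frac{57}{5}\right) 15 = \left(- \frac{969}{5}\right) 15 = -2907$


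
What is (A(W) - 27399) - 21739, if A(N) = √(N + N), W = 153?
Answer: -49138 + 3*√34 ≈ -49121.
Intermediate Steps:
A(N) = √2*√N (A(N) = √(2*N) = √2*√N)
(A(W) - 27399) - 21739 = (√2*√153 - 27399) - 21739 = (√2*(3*√17) - 27399) - 21739 = (3*√34 - 27399) - 21739 = (-27399 + 3*√34) - 21739 = -49138 + 3*√34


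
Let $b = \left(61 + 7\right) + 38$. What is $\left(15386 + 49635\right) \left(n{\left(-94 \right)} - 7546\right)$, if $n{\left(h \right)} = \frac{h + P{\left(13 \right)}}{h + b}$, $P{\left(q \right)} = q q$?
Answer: $- \frac{1960968339}{4} \approx -4.9024 \cdot 10^{8}$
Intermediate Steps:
$b = 106$ ($b = 68 + 38 = 106$)
$P{\left(q \right)} = q^{2}$
$n{\left(h \right)} = \frac{169 + h}{106 + h}$ ($n{\left(h \right)} = \frac{h + 13^{2}}{h + 106} = \frac{h + 169}{106 + h} = \frac{169 + h}{106 + h}$)
$\left(15386 + 49635\right) \left(n{\left(-94 \right)} - 7546\right) = \left(15386 + 49635\right) \left(\frac{169 - 94}{106 - 94} - 7546\right) = 65021 \left(\frac{1}{12} \cdot 75 - 7546\right) = 65021 \left(\frac{25}{4} - 7546\right) = 65021 \left(- \frac{30159}{4}\right) = - \frac{1960968339}{4}$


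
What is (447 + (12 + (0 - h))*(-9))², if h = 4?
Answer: 140625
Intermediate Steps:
(447 + (12 + (0 - h))*(-9))² = (447 + (12 + (0 - 1*4))*(-9))² = (447 + (12 + (0 - 4))*(-9))² = (447 + (12 - 4)*(-9))² = (447 + 8*(-9))² = (447 - 72)² = 375² = 140625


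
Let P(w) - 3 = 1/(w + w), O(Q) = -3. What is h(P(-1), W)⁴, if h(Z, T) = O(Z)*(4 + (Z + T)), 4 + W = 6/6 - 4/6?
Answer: 83521/16 ≈ 5220.1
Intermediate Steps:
P(w) = 3 + 1/(2*w) (P(w) = 3 + 1/(w + w) = 3 + 1/(2*w))
W = -11/3 (W = -4 + (6/6 - 4/6) = -4 + (6*(⅙) - 4*⅙) = -4 + (1 - ⅔) = -4 + ⅓ = -11/3 ≈ -3.6667)
h(Z, T) = -12 - 3*T - 3*Z (h(Z, T) = -3*(4 + (Z + T)) = -3*(4 + (T + Z)) = -3*(4 + T + Z) = -12 - 3*T - 3*Z)
h(P(-1), W)⁴ = (-12 - 3*(-11/3) - 3*(3 + (½)/(-1)))⁴ = (-12 + 11 - 3*(3 + (½)*(-1)))⁴ = (-12 + 11 - 3*(3 - ½))⁴ = (-12 + 11 - 3*5/2)⁴ = (-12 + 11 - 15/2)⁴ = (-17/2)⁴ = 83521/16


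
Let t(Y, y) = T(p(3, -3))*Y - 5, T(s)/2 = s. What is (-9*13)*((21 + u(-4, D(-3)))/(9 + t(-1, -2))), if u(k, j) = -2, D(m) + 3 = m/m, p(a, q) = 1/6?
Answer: -6669/11 ≈ -606.27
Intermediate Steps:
p(a, q) = ⅙
T(s) = 2*s
D(m) = -2 (D(m) = -3 + m/m = -3 + 1 = -2)
t(Y, y) = -5 + Y/3 (t(Y, y) = (2*(⅙))*Y - 5 = Y/3 - 5 = -5 + Y/3)
(-9*13)*((21 + u(-4, D(-3)))/(9 + t(-1, -2))) = (-9*13)*((21 - 2)/(9 + (-5 + (⅓)*(-1)))) = -2223/(9 + (-5 - ⅓)) = -2223/(9 - 16/3) = -2223/11/3 = -2223*3/11 = -117*57/11 = -6669/11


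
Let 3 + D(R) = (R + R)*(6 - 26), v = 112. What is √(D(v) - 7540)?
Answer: I*√12023 ≈ 109.65*I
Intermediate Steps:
D(R) = -3 - 40*R (D(R) = -3 + (R + R)*(6 - 26) = -3 + (2*R)*(-20) = -3 - 40*R)
√(D(v) - 7540) = √((-3 - 40*112) - 7540) = √((-3 - 4480) - 7540) = √(-4483 - 7540) = √(-12023) = I*√12023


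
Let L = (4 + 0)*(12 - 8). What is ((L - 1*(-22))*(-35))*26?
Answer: -34580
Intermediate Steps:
L = 16 (L = 4*4 = 16)
((L - 1*(-22))*(-35))*26 = ((16 - 1*(-22))*(-35))*26 = ((16 + 22)*(-35))*26 = (38*(-35))*26 = -1330*26 = -34580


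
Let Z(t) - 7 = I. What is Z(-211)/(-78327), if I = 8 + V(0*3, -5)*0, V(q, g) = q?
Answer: -5/26109 ≈ -0.00019150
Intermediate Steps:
I = 8 (I = 8 + (0*3)*0 = 8 + 0*0 = 8 + 0 = 8)
Z(t) = 15 (Z(t) = 7 + 8 = 15)
Z(-211)/(-78327) = 15/(-78327) = 15*(-1/78327) = -5/26109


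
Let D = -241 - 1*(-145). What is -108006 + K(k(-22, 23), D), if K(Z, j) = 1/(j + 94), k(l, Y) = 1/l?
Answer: -216013/2 ≈ -1.0801e+5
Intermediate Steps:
D = -96 (D = -241 + 145 = -96)
K(Z, j) = 1/(94 + j)
-108006 + K(k(-22, 23), D) = -108006 + 1/(94 - 96) = -108006 + 1/(-2) = -108006 - ½ = -216013/2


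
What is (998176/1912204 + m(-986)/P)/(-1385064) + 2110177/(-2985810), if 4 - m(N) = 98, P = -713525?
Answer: -5538598430797428556363/7836875181399833492700 ≈ -0.70674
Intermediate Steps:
m(N) = -94 (m(N) = 4 - 1*98 = 4 - 98 = -94)
(998176/1912204 + m(-986)/P)/(-1385064) + 2110177/(-2985810) = (998176/1912204 - 94/(-713525))/(-1385064) + 2110177/(-2985810) = (998176*(1/1912204) - 94*(-1/713525))*(-1/1385064) + 2110177*(-1/2985810) = (249544/478051 + 94/713525)*(-1/1385064) - 2110177/2985810 = (178100819394/341101339775)*(-1/1385064) - 2110177/2985810 = -29683469899/78741197679020100 - 2110177/2985810 = -5538598430797428556363/7836875181399833492700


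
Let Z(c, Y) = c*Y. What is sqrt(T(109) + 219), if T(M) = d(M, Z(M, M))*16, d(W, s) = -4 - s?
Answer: I*sqrt(189941) ≈ 435.82*I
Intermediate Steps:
Z(c, Y) = Y*c
T(M) = -64 - 16*M**2 (T(M) = (-4 - M*M)*16 = (-4 - M**2)*16 = -64 - 16*M**2)
sqrt(T(109) + 219) = sqrt((-64 - 16*109**2) + 219) = sqrt((-64 - 16*11881) + 219) = sqrt((-64 - 190096) + 219) = sqrt(-190160 + 219) = sqrt(-189941) = I*sqrt(189941)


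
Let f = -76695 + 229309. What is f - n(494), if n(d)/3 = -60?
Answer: 152794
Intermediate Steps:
n(d) = -180 (n(d) = 3*(-60) = -180)
f = 152614
f - n(494) = 152614 - 1*(-180) = 152614 + 180 = 152794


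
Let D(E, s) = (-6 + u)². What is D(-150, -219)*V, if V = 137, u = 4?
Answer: 548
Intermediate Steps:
D(E, s) = 4 (D(E, s) = (-6 + 4)² = (-2)² = 4)
D(-150, -219)*V = 4*137 = 548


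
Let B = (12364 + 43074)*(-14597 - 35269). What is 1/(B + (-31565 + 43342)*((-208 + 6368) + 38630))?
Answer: -1/2236979478 ≈ -4.4703e-10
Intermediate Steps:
B = -2764471308 (B = 55438*(-49866) = -2764471308)
1/(B + (-31565 + 43342)*((-208 + 6368) + 38630)) = 1/(-2764471308 + (-31565 + 43342)*((-208 + 6368) + 38630)) = 1/(-2764471308 + 11777*(6160 + 38630)) = 1/(-2764471308 + 11777*44790) = 1/(-2764471308 + 527491830) = 1/(-2236979478) = -1/2236979478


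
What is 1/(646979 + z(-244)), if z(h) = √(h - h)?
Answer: 1/646979 ≈ 1.5456e-6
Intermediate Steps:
z(h) = 0 (z(h) = √0 = 0)
1/(646979 + z(-244)) = 1/(646979 + 0) = 1/646979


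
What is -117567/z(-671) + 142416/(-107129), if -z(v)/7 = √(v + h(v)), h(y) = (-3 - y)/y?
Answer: -142416/107129 - 39189*I*√33617771/350707 ≈ -1.3294 - 647.89*I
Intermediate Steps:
h(y) = (-3 - y)/y
z(v) = -7*√(v + (-3 - v)/v)
-117567/z(-671) + 142416/(-107129) = -117567*(-1/(7*√(-1 - 671 - 3/(-671)))) + 142416/(-107129) = -117567*(-1/(7*√(-1 - 671 - 3*(-1/671)))) + 142416*(-1/107129) = -117567*(-1/(7*√(-1 - 671 + 3/671))) - 142416/107129 = -117567*I*√33617771/1052121 - 142416/107129 = -39189*I*√33617771/350707 - 142416/107129 = -142416/107129 - 39189*I*√33617771/350707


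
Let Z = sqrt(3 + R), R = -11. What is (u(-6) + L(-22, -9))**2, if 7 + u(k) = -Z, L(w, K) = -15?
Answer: 476 + 88*I*sqrt(2) ≈ 476.0 + 124.45*I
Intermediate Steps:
Z = 2*I*sqrt(2) (Z = sqrt(3 - 11) = sqrt(-8) = 2*I*sqrt(2) ≈ 2.8284*I)
u(k) = -7 - 2*I*sqrt(2)
(u(-6) + L(-22, -9))**2 = ((-7 - 2*I*sqrt(2)) - 15)**2 = (-22 - 2*I*sqrt(2))**2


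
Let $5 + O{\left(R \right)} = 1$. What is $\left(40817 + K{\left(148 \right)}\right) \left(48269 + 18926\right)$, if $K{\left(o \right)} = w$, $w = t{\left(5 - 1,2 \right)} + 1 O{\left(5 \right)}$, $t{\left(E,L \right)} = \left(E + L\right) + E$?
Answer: $2743101485$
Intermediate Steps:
$O{\left(R \right)} = -4$ ($O{\left(R \right)} = -5 + 1 = -4$)
$t{\left(E,L \right)} = L + 2 E$
$w = 6$ ($w = \left(2 + 2 \left(5 - 1\right)\right) + 1 \left(-4\right) = \left(2 + 2 \cdot 4\right) - 4 = \left(2 + 8\right) - 4 = 10 - 4 = 6$)
$K{\left(o \right)} = 6$
$\left(40817 + K{\left(148 \right)}\right) \left(48269 + 18926\right) = \left(40817 + 6\right) \left(48269 + 18926\right) = 40823 \cdot 67195 = 2743101485$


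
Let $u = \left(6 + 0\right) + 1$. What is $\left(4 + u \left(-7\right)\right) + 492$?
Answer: $447$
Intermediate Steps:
$u = 7$ ($u = 6 + 1 = 7$)
$\left(4 + u \left(-7\right)\right) + 492 = \left(4 + 7 \left(-7\right)\right) + 492 = \left(4 - 49\right) + 492 = -45 + 492 = 447$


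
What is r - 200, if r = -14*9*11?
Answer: -1586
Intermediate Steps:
r = -1386 (r = -126*11 = -1386)
r - 200 = -1386 - 200 = -1586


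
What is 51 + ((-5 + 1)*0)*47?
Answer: 51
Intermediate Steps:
51 + ((-5 + 1)*0)*47 = 51 - 4*0*47 = 51 + 0*47 = 51 + 0 = 51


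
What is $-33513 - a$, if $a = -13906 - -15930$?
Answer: $-35537$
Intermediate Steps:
$a = 2024$ ($a = -13906 + 15930 = 2024$)
$-33513 - a = -33513 - 2024 = -35537$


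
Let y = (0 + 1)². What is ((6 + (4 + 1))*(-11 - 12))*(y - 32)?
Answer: 7843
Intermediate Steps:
y = 1 (y = 1² = 1)
((6 + (4 + 1))*(-11 - 12))*(y - 32) = ((6 + (4 + 1))*(-11 - 12))*(1 - 32) = ((6 + 5)*(-23))*(-31) = (11*(-23))*(-31) = -253*(-31) = 7843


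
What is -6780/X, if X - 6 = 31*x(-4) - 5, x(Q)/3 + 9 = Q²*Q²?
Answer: -1695/5743 ≈ -0.29514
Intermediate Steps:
x(Q) = -27 + 3*Q⁴ (x(Q) = -27 + 3*(Q²*Q²) = -27 + 3*Q⁴)
X = 22972 (X = 6 + (31*(-27 + 3*(-4)⁴) - 5) = 6 + (31*(-27 + 3*256) - 5) = 6 + (31*(-27 + 768) - 5) = 6 + (31*741 - 5) = 6 + (22971 - 5) = 6 + 22966 = 22972)
-6780/X = -6780/22972 = -6780*1/22972 = -1695/5743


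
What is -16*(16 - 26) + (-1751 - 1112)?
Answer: -2703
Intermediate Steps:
-16*(16 - 26) + (-1751 - 1112) = -16*(-10) - 2863 = 160 - 2863 = -2703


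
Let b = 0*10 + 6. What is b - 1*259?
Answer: -253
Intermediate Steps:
b = 6 (b = 0 + 6 = 6)
b - 1*259 = 6 - 1*259 = 6 - 259 = -253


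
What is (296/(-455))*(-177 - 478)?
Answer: 38776/91 ≈ 426.11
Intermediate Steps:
(296/(-455))*(-177 - 478) = (296*(-1/455))*(-655) = -296/455*(-655) = 38776/91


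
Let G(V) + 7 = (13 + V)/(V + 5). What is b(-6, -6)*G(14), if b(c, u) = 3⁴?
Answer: -8586/19 ≈ -451.89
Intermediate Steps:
b(c, u) = 81
G(V) = -7 + (13 + V)/(5 + V) (G(V) = -7 + (13 + V)/(V + 5) = -7 + (13 + V)/(5 + V))
b(-6, -6)*G(14) = 81*(2*(-11 - 3*14)/(5 + 14)) = 81*(2*(-11 - 42)/19) = 81*(2*(1/19)*(-53)) = 81*(-106/19) = -8586/19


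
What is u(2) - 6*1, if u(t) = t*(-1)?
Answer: -8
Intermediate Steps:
u(t) = -t
u(2) - 6*1 = -1*2 - 6*1 = -2 - 6 = -8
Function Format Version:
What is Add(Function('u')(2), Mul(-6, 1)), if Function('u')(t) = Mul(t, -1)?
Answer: -8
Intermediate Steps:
Function('u')(t) = Mul(-1, t)
Add(Function('u')(2), Mul(-6, 1)) = Add(Mul(-1, 2), Mul(-6, 1)) = Add(-2, -6) = -8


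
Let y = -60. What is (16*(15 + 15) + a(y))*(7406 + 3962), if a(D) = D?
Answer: 4774560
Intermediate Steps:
(16*(15 + 15) + a(y))*(7406 + 3962) = (16*(15 + 15) - 60)*(7406 + 3962) = (16*30 - 60)*11368 = (480 - 60)*11368 = 420*11368 = 4774560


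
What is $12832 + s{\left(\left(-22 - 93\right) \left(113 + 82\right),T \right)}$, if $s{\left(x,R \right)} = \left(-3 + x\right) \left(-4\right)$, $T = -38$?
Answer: $102544$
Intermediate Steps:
$s{\left(x,R \right)} = 12 - 4 x$
$12832 + s{\left(\left(-22 - 93\right) \left(113 + 82\right),T \right)} = 12832 - \left(-12 + 4 \left(-22 - 93\right) \left(113 + 82\right)\right) = 12832 - \left(-12 + 4 \left(\left(-115\right) 195\right)\right) = 12832 + \left(12 - -89700\right) = 12832 + \left(12 + 89700\right) = 12832 + 89712 = 102544$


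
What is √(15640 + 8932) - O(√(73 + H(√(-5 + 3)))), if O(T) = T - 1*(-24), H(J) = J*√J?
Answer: -24 - √(73 + 2^(¾)*I^(3/2)) + 2*√6143 ≈ 124.28 - 0.070165*I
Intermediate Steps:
H(J) = J^(3/2)
O(T) = 24 + T (O(T) = T + 24 = 24 + T)
√(15640 + 8932) - O(√(73 + H(√(-5 + 3)))) = √(15640 + 8932) - (24 + √(73 + (√(-5 + 3))^(3/2))) = √24572 - (24 + √(73 + (√(-2))^(3/2))) = 2*√6143 - (24 + √(73 + (I*√2)^(3/2))) = 2*√6143 - (24 + √(73 + 2^(¾)*I^(3/2))) = 2*√6143 + (-24 - √(73 + 2^(¾)*I^(3/2))) = -24 - √(73 + 2^(¾)*I^(3/2)) + 2*√6143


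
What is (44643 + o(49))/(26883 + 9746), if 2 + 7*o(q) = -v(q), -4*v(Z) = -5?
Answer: 1249991/1025612 ≈ 1.2188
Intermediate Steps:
v(Z) = 5/4 (v(Z) = -¼*(-5) = 5/4)
o(q) = -13/28 (o(q) = -2/7 + (-1*5/4)/7 = -2/7 + (⅐)*(-5/4) = -2/7 - 5/28 = -13/28)
(44643 + o(49))/(26883 + 9746) = (44643 - 13/28)/(26883 + 9746) = (1249991/28)/36629 = (1249991/28)*(1/36629) = 1249991/1025612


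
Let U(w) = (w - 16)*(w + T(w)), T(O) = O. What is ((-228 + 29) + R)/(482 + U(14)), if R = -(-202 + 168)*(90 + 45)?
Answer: 4391/426 ≈ 10.308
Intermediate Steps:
R = 4590 (R = -(-34)*135 = -1*(-4590) = 4590)
U(w) = 2*w*(-16 + w) (U(w) = (w - 16)*(w + w) = (-16 + w)*(2*w) = 2*w*(-16 + w))
((-228 + 29) + R)/(482 + U(14)) = ((-228 + 29) + 4590)/(482 + 2*14*(-16 + 14)) = (-199 + 4590)/(482 + 2*14*(-2)) = 4391/(482 - 56) = 4391/426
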